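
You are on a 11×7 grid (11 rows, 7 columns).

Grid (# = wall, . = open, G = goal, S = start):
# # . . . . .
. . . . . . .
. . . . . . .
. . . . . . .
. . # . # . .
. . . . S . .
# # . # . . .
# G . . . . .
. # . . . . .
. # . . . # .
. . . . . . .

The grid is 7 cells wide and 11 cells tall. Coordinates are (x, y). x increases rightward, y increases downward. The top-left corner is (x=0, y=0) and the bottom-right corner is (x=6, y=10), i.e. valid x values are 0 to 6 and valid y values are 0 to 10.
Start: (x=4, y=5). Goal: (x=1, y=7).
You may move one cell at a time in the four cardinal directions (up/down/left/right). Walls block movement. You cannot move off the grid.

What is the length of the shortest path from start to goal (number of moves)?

BFS from (x=4, y=5) until reaching (x=1, y=7):
  Distance 0: (x=4, y=5)
  Distance 1: (x=3, y=5), (x=5, y=5), (x=4, y=6)
  Distance 2: (x=3, y=4), (x=5, y=4), (x=2, y=5), (x=6, y=5), (x=5, y=6), (x=4, y=7)
  Distance 3: (x=3, y=3), (x=5, y=3), (x=6, y=4), (x=1, y=5), (x=2, y=6), (x=6, y=6), (x=3, y=7), (x=5, y=7), (x=4, y=8)
  Distance 4: (x=3, y=2), (x=5, y=2), (x=2, y=3), (x=4, y=3), (x=6, y=3), (x=1, y=4), (x=0, y=5), (x=2, y=7), (x=6, y=7), (x=3, y=8), (x=5, y=8), (x=4, y=9)
  Distance 5: (x=3, y=1), (x=5, y=1), (x=2, y=2), (x=4, y=2), (x=6, y=2), (x=1, y=3), (x=0, y=4), (x=1, y=7), (x=2, y=8), (x=6, y=8), (x=3, y=9), (x=4, y=10)  <- goal reached here
One shortest path (5 moves): (x=4, y=5) -> (x=3, y=5) -> (x=2, y=5) -> (x=2, y=6) -> (x=2, y=7) -> (x=1, y=7)

Answer: Shortest path length: 5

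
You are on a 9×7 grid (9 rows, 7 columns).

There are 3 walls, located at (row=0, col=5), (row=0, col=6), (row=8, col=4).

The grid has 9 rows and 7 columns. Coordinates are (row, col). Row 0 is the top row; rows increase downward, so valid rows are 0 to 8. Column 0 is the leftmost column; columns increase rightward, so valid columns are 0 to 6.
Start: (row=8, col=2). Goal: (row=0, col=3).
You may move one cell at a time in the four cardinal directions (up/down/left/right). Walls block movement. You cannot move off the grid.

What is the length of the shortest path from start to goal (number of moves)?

Answer: Shortest path length: 9

Derivation:
BFS from (row=8, col=2) until reaching (row=0, col=3):
  Distance 0: (row=8, col=2)
  Distance 1: (row=7, col=2), (row=8, col=1), (row=8, col=3)
  Distance 2: (row=6, col=2), (row=7, col=1), (row=7, col=3), (row=8, col=0)
  Distance 3: (row=5, col=2), (row=6, col=1), (row=6, col=3), (row=7, col=0), (row=7, col=4)
  Distance 4: (row=4, col=2), (row=5, col=1), (row=5, col=3), (row=6, col=0), (row=6, col=4), (row=7, col=5)
  Distance 5: (row=3, col=2), (row=4, col=1), (row=4, col=3), (row=5, col=0), (row=5, col=4), (row=6, col=5), (row=7, col=6), (row=8, col=5)
  Distance 6: (row=2, col=2), (row=3, col=1), (row=3, col=3), (row=4, col=0), (row=4, col=4), (row=5, col=5), (row=6, col=6), (row=8, col=6)
  Distance 7: (row=1, col=2), (row=2, col=1), (row=2, col=3), (row=3, col=0), (row=3, col=4), (row=4, col=5), (row=5, col=6)
  Distance 8: (row=0, col=2), (row=1, col=1), (row=1, col=3), (row=2, col=0), (row=2, col=4), (row=3, col=5), (row=4, col=6)
  Distance 9: (row=0, col=1), (row=0, col=3), (row=1, col=0), (row=1, col=4), (row=2, col=5), (row=3, col=6)  <- goal reached here
One shortest path (9 moves): (row=8, col=2) -> (row=8, col=3) -> (row=7, col=3) -> (row=6, col=3) -> (row=5, col=3) -> (row=4, col=3) -> (row=3, col=3) -> (row=2, col=3) -> (row=1, col=3) -> (row=0, col=3)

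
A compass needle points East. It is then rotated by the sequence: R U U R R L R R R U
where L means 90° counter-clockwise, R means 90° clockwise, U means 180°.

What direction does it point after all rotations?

Answer: Final heading: North

Derivation:
Start: East
  R (right (90° clockwise)) -> South
  U (U-turn (180°)) -> North
  U (U-turn (180°)) -> South
  R (right (90° clockwise)) -> West
  R (right (90° clockwise)) -> North
  L (left (90° counter-clockwise)) -> West
  R (right (90° clockwise)) -> North
  R (right (90° clockwise)) -> East
  R (right (90° clockwise)) -> South
  U (U-turn (180°)) -> North
Final: North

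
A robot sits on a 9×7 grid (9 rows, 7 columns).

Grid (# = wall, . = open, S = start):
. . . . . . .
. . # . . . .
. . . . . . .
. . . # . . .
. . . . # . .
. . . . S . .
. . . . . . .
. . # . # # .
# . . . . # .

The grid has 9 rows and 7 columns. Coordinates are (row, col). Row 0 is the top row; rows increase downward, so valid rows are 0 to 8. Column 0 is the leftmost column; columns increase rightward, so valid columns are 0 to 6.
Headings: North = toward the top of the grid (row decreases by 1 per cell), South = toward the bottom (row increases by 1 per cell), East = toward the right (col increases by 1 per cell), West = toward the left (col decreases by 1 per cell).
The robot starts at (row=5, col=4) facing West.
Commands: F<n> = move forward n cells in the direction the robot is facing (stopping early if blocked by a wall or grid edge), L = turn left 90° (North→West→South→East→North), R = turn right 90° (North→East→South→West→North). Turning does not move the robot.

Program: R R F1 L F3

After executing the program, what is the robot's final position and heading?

Answer: Final position: (row=2, col=5), facing North

Derivation:
Start: (row=5, col=4), facing West
  R: turn right, now facing North
  R: turn right, now facing East
  F1: move forward 1, now at (row=5, col=5)
  L: turn left, now facing North
  F3: move forward 3, now at (row=2, col=5)
Final: (row=2, col=5), facing North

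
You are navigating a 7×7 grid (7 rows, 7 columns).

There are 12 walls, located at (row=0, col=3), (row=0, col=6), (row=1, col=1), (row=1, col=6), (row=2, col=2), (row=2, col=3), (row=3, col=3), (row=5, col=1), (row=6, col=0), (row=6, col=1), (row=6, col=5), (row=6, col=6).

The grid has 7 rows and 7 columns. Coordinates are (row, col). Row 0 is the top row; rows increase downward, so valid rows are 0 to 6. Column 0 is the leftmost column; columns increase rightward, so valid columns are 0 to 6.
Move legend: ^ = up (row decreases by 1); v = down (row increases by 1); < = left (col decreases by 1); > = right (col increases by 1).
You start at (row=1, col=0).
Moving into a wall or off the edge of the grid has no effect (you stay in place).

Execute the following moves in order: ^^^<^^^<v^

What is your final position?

Start: (row=1, col=0)
  ^ (up): (row=1, col=0) -> (row=0, col=0)
  ^ (up): blocked, stay at (row=0, col=0)
  ^ (up): blocked, stay at (row=0, col=0)
  < (left): blocked, stay at (row=0, col=0)
  [×3]^ (up): blocked, stay at (row=0, col=0)
  < (left): blocked, stay at (row=0, col=0)
  v (down): (row=0, col=0) -> (row=1, col=0)
  ^ (up): (row=1, col=0) -> (row=0, col=0)
Final: (row=0, col=0)

Answer: Final position: (row=0, col=0)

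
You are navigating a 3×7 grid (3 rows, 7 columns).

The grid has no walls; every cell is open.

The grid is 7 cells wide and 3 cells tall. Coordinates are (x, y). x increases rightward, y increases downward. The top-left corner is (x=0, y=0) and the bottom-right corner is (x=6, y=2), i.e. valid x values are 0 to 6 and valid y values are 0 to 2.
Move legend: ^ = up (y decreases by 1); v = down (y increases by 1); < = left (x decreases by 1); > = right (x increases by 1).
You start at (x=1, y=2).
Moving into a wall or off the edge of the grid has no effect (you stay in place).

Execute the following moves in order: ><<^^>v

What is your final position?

Answer: Final position: (x=1, y=1)

Derivation:
Start: (x=1, y=2)
  > (right): (x=1, y=2) -> (x=2, y=2)
  < (left): (x=2, y=2) -> (x=1, y=2)
  < (left): (x=1, y=2) -> (x=0, y=2)
  ^ (up): (x=0, y=2) -> (x=0, y=1)
  ^ (up): (x=0, y=1) -> (x=0, y=0)
  > (right): (x=0, y=0) -> (x=1, y=0)
  v (down): (x=1, y=0) -> (x=1, y=1)
Final: (x=1, y=1)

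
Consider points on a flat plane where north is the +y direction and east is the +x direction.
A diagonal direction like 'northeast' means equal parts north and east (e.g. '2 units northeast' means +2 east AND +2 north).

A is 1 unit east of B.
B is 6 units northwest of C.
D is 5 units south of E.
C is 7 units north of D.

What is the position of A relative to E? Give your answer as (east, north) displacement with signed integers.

Answer: A is at (east=-5, north=8) relative to E.

Derivation:
Place E at the origin (east=0, north=0).
  D is 5 units south of E: delta (east=+0, north=-5); D at (east=0, north=-5).
  C is 7 units north of D: delta (east=+0, north=+7); C at (east=0, north=2).
  B is 6 units northwest of C: delta (east=-6, north=+6); B at (east=-6, north=8).
  A is 1 unit east of B: delta (east=+1, north=+0); A at (east=-5, north=8).
Therefore A relative to E: (east=-5, north=8).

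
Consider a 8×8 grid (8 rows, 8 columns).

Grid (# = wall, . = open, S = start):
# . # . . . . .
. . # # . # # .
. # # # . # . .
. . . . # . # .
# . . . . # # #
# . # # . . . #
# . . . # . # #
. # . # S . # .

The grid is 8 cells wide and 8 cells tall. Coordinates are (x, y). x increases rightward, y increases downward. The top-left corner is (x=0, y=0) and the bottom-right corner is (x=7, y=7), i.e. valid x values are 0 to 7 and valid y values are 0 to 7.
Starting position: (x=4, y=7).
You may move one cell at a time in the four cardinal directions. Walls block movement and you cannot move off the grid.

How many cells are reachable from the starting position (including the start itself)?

Answer: Reachable cells: 23

Derivation:
BFS flood-fill from (x=4, y=7):
  Distance 0: (x=4, y=7)
  Distance 1: (x=5, y=7)
  Distance 2: (x=5, y=6)
  Distance 3: (x=5, y=5)
  Distance 4: (x=4, y=5), (x=6, y=5)
  Distance 5: (x=4, y=4)
  Distance 6: (x=3, y=4)
  Distance 7: (x=3, y=3), (x=2, y=4)
  Distance 8: (x=2, y=3), (x=1, y=4)
  Distance 9: (x=1, y=3), (x=1, y=5)
  Distance 10: (x=0, y=3), (x=1, y=6)
  Distance 11: (x=0, y=2), (x=2, y=6)
  Distance 12: (x=0, y=1), (x=3, y=6), (x=2, y=7)
  Distance 13: (x=1, y=1)
  Distance 14: (x=1, y=0)
Total reachable: 23 (grid has 37 open cells total)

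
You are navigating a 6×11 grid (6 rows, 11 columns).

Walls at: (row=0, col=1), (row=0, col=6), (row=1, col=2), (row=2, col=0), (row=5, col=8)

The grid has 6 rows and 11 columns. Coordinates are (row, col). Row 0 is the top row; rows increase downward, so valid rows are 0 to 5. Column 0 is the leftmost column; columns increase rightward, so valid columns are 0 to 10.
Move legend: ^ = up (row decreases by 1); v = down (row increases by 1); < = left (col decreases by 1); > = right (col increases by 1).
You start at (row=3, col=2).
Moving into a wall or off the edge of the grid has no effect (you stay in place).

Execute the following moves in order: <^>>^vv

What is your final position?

Answer: Final position: (row=3, col=3)

Derivation:
Start: (row=3, col=2)
  < (left): (row=3, col=2) -> (row=3, col=1)
  ^ (up): (row=3, col=1) -> (row=2, col=1)
  > (right): (row=2, col=1) -> (row=2, col=2)
  > (right): (row=2, col=2) -> (row=2, col=3)
  ^ (up): (row=2, col=3) -> (row=1, col=3)
  v (down): (row=1, col=3) -> (row=2, col=3)
  v (down): (row=2, col=3) -> (row=3, col=3)
Final: (row=3, col=3)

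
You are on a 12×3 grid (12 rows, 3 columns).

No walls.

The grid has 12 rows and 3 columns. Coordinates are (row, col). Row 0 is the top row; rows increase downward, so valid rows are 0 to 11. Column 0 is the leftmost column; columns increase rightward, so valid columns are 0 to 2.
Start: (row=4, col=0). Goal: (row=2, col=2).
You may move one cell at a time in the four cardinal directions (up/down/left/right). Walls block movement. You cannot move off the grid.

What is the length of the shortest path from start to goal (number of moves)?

BFS from (row=4, col=0) until reaching (row=2, col=2):
  Distance 0: (row=4, col=0)
  Distance 1: (row=3, col=0), (row=4, col=1), (row=5, col=0)
  Distance 2: (row=2, col=0), (row=3, col=1), (row=4, col=2), (row=5, col=1), (row=6, col=0)
  Distance 3: (row=1, col=0), (row=2, col=1), (row=3, col=2), (row=5, col=2), (row=6, col=1), (row=7, col=0)
  Distance 4: (row=0, col=0), (row=1, col=1), (row=2, col=2), (row=6, col=2), (row=7, col=1), (row=8, col=0)  <- goal reached here
One shortest path (4 moves): (row=4, col=0) -> (row=4, col=1) -> (row=4, col=2) -> (row=3, col=2) -> (row=2, col=2)

Answer: Shortest path length: 4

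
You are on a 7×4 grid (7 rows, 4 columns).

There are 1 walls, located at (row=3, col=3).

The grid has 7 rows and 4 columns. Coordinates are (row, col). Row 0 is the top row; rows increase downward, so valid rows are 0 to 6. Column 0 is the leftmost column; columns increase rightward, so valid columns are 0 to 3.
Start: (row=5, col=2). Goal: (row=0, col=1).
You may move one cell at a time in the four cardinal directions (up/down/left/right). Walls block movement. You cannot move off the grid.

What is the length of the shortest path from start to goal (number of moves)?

BFS from (row=5, col=2) until reaching (row=0, col=1):
  Distance 0: (row=5, col=2)
  Distance 1: (row=4, col=2), (row=5, col=1), (row=5, col=3), (row=6, col=2)
  Distance 2: (row=3, col=2), (row=4, col=1), (row=4, col=3), (row=5, col=0), (row=6, col=1), (row=6, col=3)
  Distance 3: (row=2, col=2), (row=3, col=1), (row=4, col=0), (row=6, col=0)
  Distance 4: (row=1, col=2), (row=2, col=1), (row=2, col=3), (row=3, col=0)
  Distance 5: (row=0, col=2), (row=1, col=1), (row=1, col=3), (row=2, col=0)
  Distance 6: (row=0, col=1), (row=0, col=3), (row=1, col=0)  <- goal reached here
One shortest path (6 moves): (row=5, col=2) -> (row=5, col=1) -> (row=4, col=1) -> (row=3, col=1) -> (row=2, col=1) -> (row=1, col=1) -> (row=0, col=1)

Answer: Shortest path length: 6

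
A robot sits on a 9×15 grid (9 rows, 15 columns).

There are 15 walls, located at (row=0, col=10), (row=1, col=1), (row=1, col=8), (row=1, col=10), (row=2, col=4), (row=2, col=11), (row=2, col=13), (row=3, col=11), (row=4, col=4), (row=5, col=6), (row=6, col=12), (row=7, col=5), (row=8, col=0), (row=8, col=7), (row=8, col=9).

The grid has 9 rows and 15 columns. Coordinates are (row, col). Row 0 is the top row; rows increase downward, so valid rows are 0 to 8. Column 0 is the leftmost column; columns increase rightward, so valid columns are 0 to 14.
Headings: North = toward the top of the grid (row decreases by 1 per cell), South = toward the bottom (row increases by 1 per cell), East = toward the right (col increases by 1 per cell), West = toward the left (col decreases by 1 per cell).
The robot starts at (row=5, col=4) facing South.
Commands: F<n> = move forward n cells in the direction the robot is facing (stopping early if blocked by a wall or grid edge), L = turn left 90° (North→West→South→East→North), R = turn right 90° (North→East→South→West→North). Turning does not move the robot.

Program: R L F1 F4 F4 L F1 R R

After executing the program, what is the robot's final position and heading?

Answer: Final position: (row=8, col=5), facing West

Derivation:
Start: (row=5, col=4), facing South
  R: turn right, now facing West
  L: turn left, now facing South
  F1: move forward 1, now at (row=6, col=4)
  F4: move forward 2/4 (blocked), now at (row=8, col=4)
  F4: move forward 0/4 (blocked), now at (row=8, col=4)
  L: turn left, now facing East
  F1: move forward 1, now at (row=8, col=5)
  R: turn right, now facing South
  R: turn right, now facing West
Final: (row=8, col=5), facing West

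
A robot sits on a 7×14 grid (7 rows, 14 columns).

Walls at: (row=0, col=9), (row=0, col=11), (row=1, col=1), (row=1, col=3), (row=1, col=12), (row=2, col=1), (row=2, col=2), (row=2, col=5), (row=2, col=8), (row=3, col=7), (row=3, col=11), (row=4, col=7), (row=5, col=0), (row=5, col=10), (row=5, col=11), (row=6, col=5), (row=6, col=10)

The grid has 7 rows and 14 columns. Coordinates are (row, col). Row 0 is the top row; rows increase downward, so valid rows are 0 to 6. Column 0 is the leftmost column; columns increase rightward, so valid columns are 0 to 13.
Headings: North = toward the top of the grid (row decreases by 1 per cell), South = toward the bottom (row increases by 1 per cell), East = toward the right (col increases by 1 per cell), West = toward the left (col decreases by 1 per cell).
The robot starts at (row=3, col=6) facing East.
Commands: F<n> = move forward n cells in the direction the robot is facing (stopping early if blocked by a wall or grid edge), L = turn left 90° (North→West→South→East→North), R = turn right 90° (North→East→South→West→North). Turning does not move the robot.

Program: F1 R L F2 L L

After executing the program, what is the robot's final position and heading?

Answer: Final position: (row=3, col=6), facing West

Derivation:
Start: (row=3, col=6), facing East
  F1: move forward 0/1 (blocked), now at (row=3, col=6)
  R: turn right, now facing South
  L: turn left, now facing East
  F2: move forward 0/2 (blocked), now at (row=3, col=6)
  L: turn left, now facing North
  L: turn left, now facing West
Final: (row=3, col=6), facing West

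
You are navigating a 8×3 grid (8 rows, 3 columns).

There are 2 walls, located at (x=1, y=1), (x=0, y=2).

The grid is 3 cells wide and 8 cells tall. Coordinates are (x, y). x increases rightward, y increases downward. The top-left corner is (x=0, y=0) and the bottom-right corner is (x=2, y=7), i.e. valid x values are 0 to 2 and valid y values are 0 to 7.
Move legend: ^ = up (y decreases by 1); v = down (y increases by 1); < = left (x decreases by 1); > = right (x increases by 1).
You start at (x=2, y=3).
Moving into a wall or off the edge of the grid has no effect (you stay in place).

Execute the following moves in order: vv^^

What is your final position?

Start: (x=2, y=3)
  v (down): (x=2, y=3) -> (x=2, y=4)
  v (down): (x=2, y=4) -> (x=2, y=5)
  ^ (up): (x=2, y=5) -> (x=2, y=4)
  ^ (up): (x=2, y=4) -> (x=2, y=3)
Final: (x=2, y=3)

Answer: Final position: (x=2, y=3)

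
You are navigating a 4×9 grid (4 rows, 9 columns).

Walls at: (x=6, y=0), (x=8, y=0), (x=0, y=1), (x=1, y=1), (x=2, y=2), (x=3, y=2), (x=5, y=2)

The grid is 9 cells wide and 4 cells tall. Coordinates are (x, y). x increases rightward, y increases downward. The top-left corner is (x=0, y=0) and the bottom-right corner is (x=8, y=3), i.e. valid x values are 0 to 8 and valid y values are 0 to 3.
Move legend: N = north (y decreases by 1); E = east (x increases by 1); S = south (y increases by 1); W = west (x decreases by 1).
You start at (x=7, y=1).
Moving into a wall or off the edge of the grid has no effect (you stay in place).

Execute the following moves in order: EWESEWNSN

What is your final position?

Start: (x=7, y=1)
  E (east): (x=7, y=1) -> (x=8, y=1)
  W (west): (x=8, y=1) -> (x=7, y=1)
  E (east): (x=7, y=1) -> (x=8, y=1)
  S (south): (x=8, y=1) -> (x=8, y=2)
  E (east): blocked, stay at (x=8, y=2)
  W (west): (x=8, y=2) -> (x=7, y=2)
  N (north): (x=7, y=2) -> (x=7, y=1)
  S (south): (x=7, y=1) -> (x=7, y=2)
  N (north): (x=7, y=2) -> (x=7, y=1)
Final: (x=7, y=1)

Answer: Final position: (x=7, y=1)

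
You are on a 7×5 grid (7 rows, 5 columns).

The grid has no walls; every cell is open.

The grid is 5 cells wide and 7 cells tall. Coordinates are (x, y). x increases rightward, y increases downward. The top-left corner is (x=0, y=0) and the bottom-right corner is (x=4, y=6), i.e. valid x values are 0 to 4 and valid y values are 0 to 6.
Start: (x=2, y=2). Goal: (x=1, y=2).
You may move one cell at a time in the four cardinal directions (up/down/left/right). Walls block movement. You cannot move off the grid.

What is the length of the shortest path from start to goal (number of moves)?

BFS from (x=2, y=2) until reaching (x=1, y=2):
  Distance 0: (x=2, y=2)
  Distance 1: (x=2, y=1), (x=1, y=2), (x=3, y=2), (x=2, y=3)  <- goal reached here
One shortest path (1 moves): (x=2, y=2) -> (x=1, y=2)

Answer: Shortest path length: 1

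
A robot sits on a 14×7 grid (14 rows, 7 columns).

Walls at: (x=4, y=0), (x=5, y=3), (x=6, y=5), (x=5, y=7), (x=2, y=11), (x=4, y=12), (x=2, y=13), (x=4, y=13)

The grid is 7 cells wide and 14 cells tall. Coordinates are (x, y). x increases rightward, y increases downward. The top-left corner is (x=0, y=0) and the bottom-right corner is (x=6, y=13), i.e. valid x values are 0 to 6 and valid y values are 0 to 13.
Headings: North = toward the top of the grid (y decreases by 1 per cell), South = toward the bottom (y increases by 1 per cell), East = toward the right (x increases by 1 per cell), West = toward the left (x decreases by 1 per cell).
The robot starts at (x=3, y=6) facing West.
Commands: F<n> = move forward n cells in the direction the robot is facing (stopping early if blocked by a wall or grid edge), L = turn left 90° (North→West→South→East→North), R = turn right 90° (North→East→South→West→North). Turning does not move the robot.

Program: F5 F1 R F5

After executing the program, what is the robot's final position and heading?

Answer: Final position: (x=0, y=1), facing North

Derivation:
Start: (x=3, y=6), facing West
  F5: move forward 3/5 (blocked), now at (x=0, y=6)
  F1: move forward 0/1 (blocked), now at (x=0, y=6)
  R: turn right, now facing North
  F5: move forward 5, now at (x=0, y=1)
Final: (x=0, y=1), facing North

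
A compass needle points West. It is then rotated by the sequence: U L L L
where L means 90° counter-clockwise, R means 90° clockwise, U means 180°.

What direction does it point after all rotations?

Start: West
  U (U-turn (180°)) -> East
  L (left (90° counter-clockwise)) -> North
  L (left (90° counter-clockwise)) -> West
  L (left (90° counter-clockwise)) -> South
Final: South

Answer: Final heading: South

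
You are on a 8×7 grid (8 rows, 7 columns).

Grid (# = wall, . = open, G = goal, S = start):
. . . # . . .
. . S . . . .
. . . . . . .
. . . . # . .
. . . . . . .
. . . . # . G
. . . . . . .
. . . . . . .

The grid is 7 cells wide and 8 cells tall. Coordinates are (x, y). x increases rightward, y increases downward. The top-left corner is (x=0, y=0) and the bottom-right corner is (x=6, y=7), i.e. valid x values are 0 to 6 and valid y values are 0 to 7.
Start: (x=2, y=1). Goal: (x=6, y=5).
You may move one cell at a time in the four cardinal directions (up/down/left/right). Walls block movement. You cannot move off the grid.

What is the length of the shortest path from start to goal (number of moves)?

Answer: Shortest path length: 8

Derivation:
BFS from (x=2, y=1) until reaching (x=6, y=5):
  Distance 0: (x=2, y=1)
  Distance 1: (x=2, y=0), (x=1, y=1), (x=3, y=1), (x=2, y=2)
  Distance 2: (x=1, y=0), (x=0, y=1), (x=4, y=1), (x=1, y=2), (x=3, y=2), (x=2, y=3)
  Distance 3: (x=0, y=0), (x=4, y=0), (x=5, y=1), (x=0, y=2), (x=4, y=2), (x=1, y=3), (x=3, y=3), (x=2, y=4)
  Distance 4: (x=5, y=0), (x=6, y=1), (x=5, y=2), (x=0, y=3), (x=1, y=4), (x=3, y=4), (x=2, y=5)
  Distance 5: (x=6, y=0), (x=6, y=2), (x=5, y=3), (x=0, y=4), (x=4, y=4), (x=1, y=5), (x=3, y=5), (x=2, y=6)
  Distance 6: (x=6, y=3), (x=5, y=4), (x=0, y=5), (x=1, y=6), (x=3, y=6), (x=2, y=7)
  Distance 7: (x=6, y=4), (x=5, y=5), (x=0, y=6), (x=4, y=6), (x=1, y=7), (x=3, y=7)
  Distance 8: (x=6, y=5), (x=5, y=6), (x=0, y=7), (x=4, y=7)  <- goal reached here
One shortest path (8 moves): (x=2, y=1) -> (x=3, y=1) -> (x=4, y=1) -> (x=5, y=1) -> (x=6, y=1) -> (x=6, y=2) -> (x=6, y=3) -> (x=6, y=4) -> (x=6, y=5)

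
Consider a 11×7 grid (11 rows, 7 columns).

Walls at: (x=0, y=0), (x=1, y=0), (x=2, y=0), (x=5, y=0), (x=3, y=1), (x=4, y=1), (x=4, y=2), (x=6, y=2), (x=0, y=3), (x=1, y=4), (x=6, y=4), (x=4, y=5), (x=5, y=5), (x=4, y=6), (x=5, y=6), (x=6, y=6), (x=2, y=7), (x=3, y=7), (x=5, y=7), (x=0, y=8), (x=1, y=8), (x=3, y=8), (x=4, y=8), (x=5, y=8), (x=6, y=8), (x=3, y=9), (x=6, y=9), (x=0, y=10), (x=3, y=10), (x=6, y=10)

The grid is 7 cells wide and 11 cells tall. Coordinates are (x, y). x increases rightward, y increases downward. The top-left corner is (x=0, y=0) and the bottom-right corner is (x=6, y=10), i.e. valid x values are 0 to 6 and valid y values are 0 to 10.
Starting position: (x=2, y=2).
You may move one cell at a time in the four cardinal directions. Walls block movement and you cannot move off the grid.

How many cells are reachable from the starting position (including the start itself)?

BFS flood-fill from (x=2, y=2):
  Distance 0: (x=2, y=2)
  Distance 1: (x=2, y=1), (x=1, y=2), (x=3, y=2), (x=2, y=3)
  Distance 2: (x=1, y=1), (x=0, y=2), (x=1, y=3), (x=3, y=3), (x=2, y=4)
  Distance 3: (x=0, y=1), (x=4, y=3), (x=3, y=4), (x=2, y=5)
  Distance 4: (x=5, y=3), (x=4, y=4), (x=1, y=5), (x=3, y=5), (x=2, y=6)
  Distance 5: (x=5, y=2), (x=6, y=3), (x=5, y=4), (x=0, y=5), (x=1, y=6), (x=3, y=6)
  Distance 6: (x=5, y=1), (x=0, y=4), (x=0, y=6), (x=1, y=7)
  Distance 7: (x=6, y=1), (x=0, y=7)
  Distance 8: (x=6, y=0)
Total reachable: 32 (grid has 47 open cells total)

Answer: Reachable cells: 32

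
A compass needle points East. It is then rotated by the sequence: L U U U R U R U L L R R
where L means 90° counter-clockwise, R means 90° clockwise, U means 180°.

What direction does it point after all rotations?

Start: East
  L (left (90° counter-clockwise)) -> North
  U (U-turn (180°)) -> South
  U (U-turn (180°)) -> North
  U (U-turn (180°)) -> South
  R (right (90° clockwise)) -> West
  U (U-turn (180°)) -> East
  R (right (90° clockwise)) -> South
  U (U-turn (180°)) -> North
  L (left (90° counter-clockwise)) -> West
  L (left (90° counter-clockwise)) -> South
  R (right (90° clockwise)) -> West
  R (right (90° clockwise)) -> North
Final: North

Answer: Final heading: North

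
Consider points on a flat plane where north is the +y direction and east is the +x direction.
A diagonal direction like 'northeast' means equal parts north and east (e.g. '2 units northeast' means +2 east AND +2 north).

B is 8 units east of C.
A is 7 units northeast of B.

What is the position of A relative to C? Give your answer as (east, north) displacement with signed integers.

Place C at the origin (east=0, north=0).
  B is 8 units east of C: delta (east=+8, north=+0); B at (east=8, north=0).
  A is 7 units northeast of B: delta (east=+7, north=+7); A at (east=15, north=7).
Therefore A relative to C: (east=15, north=7).

Answer: A is at (east=15, north=7) relative to C.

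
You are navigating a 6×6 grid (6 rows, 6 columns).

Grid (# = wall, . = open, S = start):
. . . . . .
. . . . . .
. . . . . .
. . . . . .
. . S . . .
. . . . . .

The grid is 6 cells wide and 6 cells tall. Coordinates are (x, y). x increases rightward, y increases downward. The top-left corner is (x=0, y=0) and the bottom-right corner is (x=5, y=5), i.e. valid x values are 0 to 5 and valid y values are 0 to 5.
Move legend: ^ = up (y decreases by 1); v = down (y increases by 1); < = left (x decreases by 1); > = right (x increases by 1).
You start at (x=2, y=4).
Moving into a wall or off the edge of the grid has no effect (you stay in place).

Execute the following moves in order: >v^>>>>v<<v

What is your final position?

Start: (x=2, y=4)
  > (right): (x=2, y=4) -> (x=3, y=4)
  v (down): (x=3, y=4) -> (x=3, y=5)
  ^ (up): (x=3, y=5) -> (x=3, y=4)
  > (right): (x=3, y=4) -> (x=4, y=4)
  > (right): (x=4, y=4) -> (x=5, y=4)
  > (right): blocked, stay at (x=5, y=4)
  > (right): blocked, stay at (x=5, y=4)
  v (down): (x=5, y=4) -> (x=5, y=5)
  < (left): (x=5, y=5) -> (x=4, y=5)
  < (left): (x=4, y=5) -> (x=3, y=5)
  v (down): blocked, stay at (x=3, y=5)
Final: (x=3, y=5)

Answer: Final position: (x=3, y=5)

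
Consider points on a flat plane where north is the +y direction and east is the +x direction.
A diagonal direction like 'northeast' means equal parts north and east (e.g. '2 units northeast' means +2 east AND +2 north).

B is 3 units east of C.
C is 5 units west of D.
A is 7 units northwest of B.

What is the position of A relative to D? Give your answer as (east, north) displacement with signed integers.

Place D at the origin (east=0, north=0).
  C is 5 units west of D: delta (east=-5, north=+0); C at (east=-5, north=0).
  B is 3 units east of C: delta (east=+3, north=+0); B at (east=-2, north=0).
  A is 7 units northwest of B: delta (east=-7, north=+7); A at (east=-9, north=7).
Therefore A relative to D: (east=-9, north=7).

Answer: A is at (east=-9, north=7) relative to D.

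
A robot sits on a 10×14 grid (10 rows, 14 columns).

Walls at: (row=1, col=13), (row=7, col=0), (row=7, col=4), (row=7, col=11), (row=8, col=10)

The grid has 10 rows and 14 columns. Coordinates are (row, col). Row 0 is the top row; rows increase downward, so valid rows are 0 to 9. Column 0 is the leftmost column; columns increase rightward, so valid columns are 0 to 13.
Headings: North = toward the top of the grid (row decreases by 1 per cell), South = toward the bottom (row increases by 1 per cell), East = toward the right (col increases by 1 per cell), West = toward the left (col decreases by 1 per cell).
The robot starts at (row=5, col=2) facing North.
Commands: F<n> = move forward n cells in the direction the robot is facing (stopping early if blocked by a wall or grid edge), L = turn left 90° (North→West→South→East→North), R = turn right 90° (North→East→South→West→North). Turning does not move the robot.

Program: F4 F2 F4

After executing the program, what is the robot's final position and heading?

Answer: Final position: (row=0, col=2), facing North

Derivation:
Start: (row=5, col=2), facing North
  F4: move forward 4, now at (row=1, col=2)
  F2: move forward 1/2 (blocked), now at (row=0, col=2)
  F4: move forward 0/4 (blocked), now at (row=0, col=2)
Final: (row=0, col=2), facing North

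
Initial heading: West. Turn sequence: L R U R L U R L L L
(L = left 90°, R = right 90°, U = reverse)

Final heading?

Start: West
  L (left (90° counter-clockwise)) -> South
  R (right (90° clockwise)) -> West
  U (U-turn (180°)) -> East
  R (right (90° clockwise)) -> South
  L (left (90° counter-clockwise)) -> East
  U (U-turn (180°)) -> West
  R (right (90° clockwise)) -> North
  L (left (90° counter-clockwise)) -> West
  L (left (90° counter-clockwise)) -> South
  L (left (90° counter-clockwise)) -> East
Final: East

Answer: Final heading: East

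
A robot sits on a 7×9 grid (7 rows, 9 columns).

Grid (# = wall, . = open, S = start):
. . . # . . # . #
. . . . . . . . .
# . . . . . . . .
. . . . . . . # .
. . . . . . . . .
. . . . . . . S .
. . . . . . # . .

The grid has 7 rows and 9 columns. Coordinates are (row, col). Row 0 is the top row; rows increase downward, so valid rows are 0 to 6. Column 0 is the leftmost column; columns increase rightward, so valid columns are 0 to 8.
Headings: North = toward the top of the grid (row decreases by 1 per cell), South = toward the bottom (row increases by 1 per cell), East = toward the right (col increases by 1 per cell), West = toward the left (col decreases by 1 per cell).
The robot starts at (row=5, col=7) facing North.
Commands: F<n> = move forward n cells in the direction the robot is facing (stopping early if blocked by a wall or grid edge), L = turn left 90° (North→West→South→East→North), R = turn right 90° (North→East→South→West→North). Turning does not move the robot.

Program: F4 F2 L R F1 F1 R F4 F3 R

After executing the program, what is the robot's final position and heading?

Answer: Final position: (row=4, col=8), facing South

Derivation:
Start: (row=5, col=7), facing North
  F4: move forward 1/4 (blocked), now at (row=4, col=7)
  F2: move forward 0/2 (blocked), now at (row=4, col=7)
  L: turn left, now facing West
  R: turn right, now facing North
  F1: move forward 0/1 (blocked), now at (row=4, col=7)
  F1: move forward 0/1 (blocked), now at (row=4, col=7)
  R: turn right, now facing East
  F4: move forward 1/4 (blocked), now at (row=4, col=8)
  F3: move forward 0/3 (blocked), now at (row=4, col=8)
  R: turn right, now facing South
Final: (row=4, col=8), facing South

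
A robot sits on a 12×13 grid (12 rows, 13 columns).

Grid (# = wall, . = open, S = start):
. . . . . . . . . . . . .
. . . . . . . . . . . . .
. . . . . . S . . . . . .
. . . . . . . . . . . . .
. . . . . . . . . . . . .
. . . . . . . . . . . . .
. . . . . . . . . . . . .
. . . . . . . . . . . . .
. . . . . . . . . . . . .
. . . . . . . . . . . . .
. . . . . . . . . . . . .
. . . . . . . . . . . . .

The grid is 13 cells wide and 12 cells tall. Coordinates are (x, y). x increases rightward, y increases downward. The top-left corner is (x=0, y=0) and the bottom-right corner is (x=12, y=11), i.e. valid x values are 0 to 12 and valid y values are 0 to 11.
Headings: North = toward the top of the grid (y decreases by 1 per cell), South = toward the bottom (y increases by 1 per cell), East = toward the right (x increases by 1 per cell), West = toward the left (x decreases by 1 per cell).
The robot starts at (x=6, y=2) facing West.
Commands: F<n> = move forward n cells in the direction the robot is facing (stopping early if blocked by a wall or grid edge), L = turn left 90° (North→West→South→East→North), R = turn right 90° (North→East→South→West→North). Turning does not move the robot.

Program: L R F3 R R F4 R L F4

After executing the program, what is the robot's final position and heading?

Start: (x=6, y=2), facing West
  L: turn left, now facing South
  R: turn right, now facing West
  F3: move forward 3, now at (x=3, y=2)
  R: turn right, now facing North
  R: turn right, now facing East
  F4: move forward 4, now at (x=7, y=2)
  R: turn right, now facing South
  L: turn left, now facing East
  F4: move forward 4, now at (x=11, y=2)
Final: (x=11, y=2), facing East

Answer: Final position: (x=11, y=2), facing East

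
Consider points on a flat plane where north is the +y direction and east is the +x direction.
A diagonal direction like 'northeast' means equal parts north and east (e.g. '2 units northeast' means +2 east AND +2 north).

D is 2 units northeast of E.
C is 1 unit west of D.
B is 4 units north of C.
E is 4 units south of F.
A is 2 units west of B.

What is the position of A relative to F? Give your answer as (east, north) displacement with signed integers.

Place F at the origin (east=0, north=0).
  E is 4 units south of F: delta (east=+0, north=-4); E at (east=0, north=-4).
  D is 2 units northeast of E: delta (east=+2, north=+2); D at (east=2, north=-2).
  C is 1 unit west of D: delta (east=-1, north=+0); C at (east=1, north=-2).
  B is 4 units north of C: delta (east=+0, north=+4); B at (east=1, north=2).
  A is 2 units west of B: delta (east=-2, north=+0); A at (east=-1, north=2).
Therefore A relative to F: (east=-1, north=2).

Answer: A is at (east=-1, north=2) relative to F.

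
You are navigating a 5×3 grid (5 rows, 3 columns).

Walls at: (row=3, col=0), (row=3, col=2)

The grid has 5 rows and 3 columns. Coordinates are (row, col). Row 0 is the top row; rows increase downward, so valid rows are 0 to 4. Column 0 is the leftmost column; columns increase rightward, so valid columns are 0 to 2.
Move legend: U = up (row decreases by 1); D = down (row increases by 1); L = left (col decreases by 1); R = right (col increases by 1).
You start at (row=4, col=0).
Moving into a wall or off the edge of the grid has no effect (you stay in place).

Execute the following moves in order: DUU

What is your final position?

Answer: Final position: (row=4, col=0)

Derivation:
Start: (row=4, col=0)
  D (down): blocked, stay at (row=4, col=0)
  U (up): blocked, stay at (row=4, col=0)
  U (up): blocked, stay at (row=4, col=0)
Final: (row=4, col=0)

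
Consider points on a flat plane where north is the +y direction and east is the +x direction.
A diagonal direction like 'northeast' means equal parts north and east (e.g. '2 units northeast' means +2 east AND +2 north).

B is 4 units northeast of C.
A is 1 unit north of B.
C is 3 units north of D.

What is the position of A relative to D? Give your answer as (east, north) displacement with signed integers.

Answer: A is at (east=4, north=8) relative to D.

Derivation:
Place D at the origin (east=0, north=0).
  C is 3 units north of D: delta (east=+0, north=+3); C at (east=0, north=3).
  B is 4 units northeast of C: delta (east=+4, north=+4); B at (east=4, north=7).
  A is 1 unit north of B: delta (east=+0, north=+1); A at (east=4, north=8).
Therefore A relative to D: (east=4, north=8).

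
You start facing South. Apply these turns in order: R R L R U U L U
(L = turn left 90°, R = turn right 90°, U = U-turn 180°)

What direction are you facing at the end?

Start: South
  R (right (90° clockwise)) -> West
  R (right (90° clockwise)) -> North
  L (left (90° counter-clockwise)) -> West
  R (right (90° clockwise)) -> North
  U (U-turn (180°)) -> South
  U (U-turn (180°)) -> North
  L (left (90° counter-clockwise)) -> West
  U (U-turn (180°)) -> East
Final: East

Answer: Final heading: East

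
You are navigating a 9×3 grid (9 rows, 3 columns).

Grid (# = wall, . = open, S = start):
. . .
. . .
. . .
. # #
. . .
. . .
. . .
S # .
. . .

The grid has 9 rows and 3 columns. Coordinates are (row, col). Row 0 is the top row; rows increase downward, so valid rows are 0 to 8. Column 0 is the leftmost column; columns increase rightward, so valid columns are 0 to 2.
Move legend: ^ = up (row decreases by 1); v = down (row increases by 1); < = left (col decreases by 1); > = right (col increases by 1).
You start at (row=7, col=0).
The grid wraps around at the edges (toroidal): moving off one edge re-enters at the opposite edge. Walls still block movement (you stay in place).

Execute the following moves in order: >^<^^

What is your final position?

Answer: Final position: (row=4, col=2)

Derivation:
Start: (row=7, col=0)
  > (right): blocked, stay at (row=7, col=0)
  ^ (up): (row=7, col=0) -> (row=6, col=0)
  < (left): (row=6, col=0) -> (row=6, col=2)
  ^ (up): (row=6, col=2) -> (row=5, col=2)
  ^ (up): (row=5, col=2) -> (row=4, col=2)
Final: (row=4, col=2)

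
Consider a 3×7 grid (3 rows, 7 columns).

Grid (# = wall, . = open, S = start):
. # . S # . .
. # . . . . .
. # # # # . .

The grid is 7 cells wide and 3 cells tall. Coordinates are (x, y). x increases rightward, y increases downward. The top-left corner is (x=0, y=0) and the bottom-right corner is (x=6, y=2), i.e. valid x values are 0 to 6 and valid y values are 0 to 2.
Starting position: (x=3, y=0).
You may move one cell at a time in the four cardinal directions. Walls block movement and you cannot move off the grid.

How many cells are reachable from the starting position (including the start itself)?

BFS flood-fill from (x=3, y=0):
  Distance 0: (x=3, y=0)
  Distance 1: (x=2, y=0), (x=3, y=1)
  Distance 2: (x=2, y=1), (x=4, y=1)
  Distance 3: (x=5, y=1)
  Distance 4: (x=5, y=0), (x=6, y=1), (x=5, y=2)
  Distance 5: (x=6, y=0), (x=6, y=2)
Total reachable: 11 (grid has 14 open cells total)

Answer: Reachable cells: 11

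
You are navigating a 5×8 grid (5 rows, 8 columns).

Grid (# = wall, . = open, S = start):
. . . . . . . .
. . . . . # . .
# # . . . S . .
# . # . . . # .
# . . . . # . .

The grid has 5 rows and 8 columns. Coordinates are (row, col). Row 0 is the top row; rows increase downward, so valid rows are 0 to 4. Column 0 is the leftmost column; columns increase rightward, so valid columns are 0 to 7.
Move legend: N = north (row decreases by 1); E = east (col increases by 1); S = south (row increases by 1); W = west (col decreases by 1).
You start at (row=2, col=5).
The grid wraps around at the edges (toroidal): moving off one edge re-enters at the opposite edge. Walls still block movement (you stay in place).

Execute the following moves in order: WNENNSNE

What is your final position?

Start: (row=2, col=5)
  W (west): (row=2, col=5) -> (row=2, col=4)
  N (north): (row=2, col=4) -> (row=1, col=4)
  E (east): blocked, stay at (row=1, col=4)
  N (north): (row=1, col=4) -> (row=0, col=4)
  N (north): (row=0, col=4) -> (row=4, col=4)
  S (south): (row=4, col=4) -> (row=0, col=4)
  N (north): (row=0, col=4) -> (row=4, col=4)
  E (east): blocked, stay at (row=4, col=4)
Final: (row=4, col=4)

Answer: Final position: (row=4, col=4)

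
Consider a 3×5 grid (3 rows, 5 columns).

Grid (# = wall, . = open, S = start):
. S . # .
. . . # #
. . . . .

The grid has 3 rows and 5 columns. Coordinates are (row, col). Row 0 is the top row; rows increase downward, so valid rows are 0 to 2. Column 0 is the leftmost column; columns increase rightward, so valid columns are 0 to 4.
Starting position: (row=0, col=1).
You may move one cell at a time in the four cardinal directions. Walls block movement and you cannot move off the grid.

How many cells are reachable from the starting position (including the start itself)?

BFS flood-fill from (row=0, col=1):
  Distance 0: (row=0, col=1)
  Distance 1: (row=0, col=0), (row=0, col=2), (row=1, col=1)
  Distance 2: (row=1, col=0), (row=1, col=2), (row=2, col=1)
  Distance 3: (row=2, col=0), (row=2, col=2)
  Distance 4: (row=2, col=3)
  Distance 5: (row=2, col=4)
Total reachable: 11 (grid has 12 open cells total)

Answer: Reachable cells: 11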